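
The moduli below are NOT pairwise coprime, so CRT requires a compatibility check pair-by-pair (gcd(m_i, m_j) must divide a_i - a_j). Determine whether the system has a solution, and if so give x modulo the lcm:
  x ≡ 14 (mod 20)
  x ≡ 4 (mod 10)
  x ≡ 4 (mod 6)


Moduli 20, 10, 6 are not pairwise coprime, so CRT works modulo lcm(m_i) when all pairwise compatibility conditions hold.
Pairwise compatibility: gcd(m_i, m_j) must divide a_i - a_j for every pair.
Merge one congruence at a time:
  Start: x ≡ 14 (mod 20).
  Combine with x ≡ 4 (mod 10): gcd(20, 10) = 10; 4 - 14 = -10, which IS divisible by 10, so compatible.
    Write x = 14 + 20·t and substitute into x ≡ 4 (mod 10): 20·t ≡ 4 − 14 = -10 (mod 10).
    Divide the congruence (and modulus) by g = 10: 2·t ≡ -1 (mod 1).
    Modulo 1 every t works; take t = 0.
    Then x = 14 + 20·0 = 14, valid modulo lcm(20, 10) = 20: x ≡ 14 (mod 20).
  Combine with x ≡ 4 (mod 6): gcd(20, 6) = 2; 4 - 14 = -10, which IS divisible by 2, so compatible.
    Write x = 14 + 20·t and substitute into x ≡ 4 (mod 6): 20·t ≡ 4 − 14 = -10 (mod 6).
    Divide the congruence (and modulus) by g = 2: 10·t ≡ -5 (mod 3).
    Reduce coefficients mod 3: 1·t ≡ 1 (mod 3).
    So t ≡ 1 (mod 3).
    Then x = 14 + 20·1 = 34, valid modulo lcm(20, 6) = 60: x ≡ 34 (mod 60).
Verify: 34 mod 20 = 14, 34 mod 10 = 4, 34 mod 6 = 4.

x ≡ 34 (mod 60).


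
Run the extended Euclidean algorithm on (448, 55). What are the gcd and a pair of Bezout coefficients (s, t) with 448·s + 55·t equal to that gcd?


Euclidean algorithm on (448, 55) — divide until remainder is 0:
  448 = 8 · 55 + 8
  55 = 6 · 8 + 7
  8 = 1 · 7 + 1
  7 = 7 · 1 + 0
gcd(448, 55) = 1.
Track Bezout coefficients alongside the remainders: start with r₀ = 448 = a·1 + b·0 (s = 1, t = 0) and r₁ = 55 = a·0 + b·1 (s = 0, t = 1); each new remainder r_{k+1} = r_{k-1} − q_k·r_k inherits s_{k+1} = s_{k-1} − q_k·s_k, t_{k+1} = t_{k-1} − q_k·t_k, so r_k = a·s_k + b·t_k at every step:
  q = 8: r = 8, s = 1 − 8·0 = 1, t = 0 − 8·1 = -8  (check: 448·1 + 55·(-8) = 8)
  q = 6: r = 7, s = 0 − 6·1 = -6, t = 1 − 6·(-8) = 49  (check: 448·(-6) + 55·49 = 7)
  q = 1: r = 1, s = 1 − 1·(-6) = 7, t = -8 − 1·49 = -57  (check: 448·7 + 55·(-57) = 1)
The row with r = 1 (the gcd) gives the Bezout coefficients s = 7, t = -57.
Result: 448 · (7) + 55 · (-57) = 1.

gcd(448, 55) = 1; s = 7, t = -57 (check: 448·7 + 55·(-57) = 1).


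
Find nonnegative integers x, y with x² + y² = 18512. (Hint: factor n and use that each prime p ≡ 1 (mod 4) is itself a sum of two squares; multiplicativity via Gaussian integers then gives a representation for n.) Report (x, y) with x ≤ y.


Step 1: Factor n = 18512 = 2^4 · 13 · 89.
Step 2: Check the mod-4 condition on each prime factor: 2 = 2 (special); 13 ≡ 1 (mod 4), exponent 1; 89 ≡ 1 (mod 4), exponent 1.
All primes ≡ 3 (mod 4) appear to even exponent (or don't appear), so by the two-squares theorem n IS expressible as a sum of two squares.
Step 3: Build a representation. Group n = k² · m with k = 4 and m = 13 · 89 = 1157 (a product of primes ≡ 1 (mod 4)); a representation of m scales to one of n via (k·x)² + (k·y)² = k²(x² + y²). Each prime p ≡ 1 (mod 4) is itself a sum of two squares; find a² by testing p − a² for a perfect square:
  13: 13 − 1² = 12, 13 − 2² = 9 = 3² ⇒ 13 = 2² + 3².
  89: 89 − 1² = 88, 89 − 2² = 85, 89 − 3² = 80, 89 − 4² = 73, 89 − 5² = 64 = 8² ⇒ 89 = 5² + 8².
  Combine using the Brahmagupta–Fibonacci identity (a² + b²)(c² + d²) = (ac − bd)² + (ad + bc)² = (ac + bd)² + (ad − bc)²:
  13 · 89 = 1157: from (2² + 3²)(5² + 8²), take (2·5 − 3·8, 2·8 + 3·5) = (10 − 24, 16 + 15) = (-14, 31); dropping signs (only squares matter) gives (14, 31); check 14² + 31² = 196 + 961 = 1157 ✓.
  Scale by k = 4: (4·14, 4·31) = (56, 124).
Step 4: Order so x ≤ y and verify: 56² + 124² = 3136 + 15376 = 18512 = n. ✓

n = 18512 = 56² + 124² (one valid representation with x ≤ y).


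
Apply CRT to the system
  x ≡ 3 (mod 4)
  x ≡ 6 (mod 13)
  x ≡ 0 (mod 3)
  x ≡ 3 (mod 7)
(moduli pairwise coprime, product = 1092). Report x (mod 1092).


Product of moduli M = 4 · 13 · 3 · 7 = 1092.
Merge one congruence at a time:
  Start: x ≡ 3 (mod 4).
  Combine with x ≡ 6 (mod 13); new modulus lcm = 52.
    Write x = 3 + 4·t and substitute into x ≡ 6 (mod 13): 4·t ≡ 6 − 3 = 3 (mod 13).
    The inverse of 4 mod 13 is 10 (since 4·10 = 40 = 3·13 + 1), so t ≡ 10·3 = 30 ≡ 4 (mod 13).
    Then x = 3 + 4·4 = 19, valid modulo lcm(4, 13) = 52: x ≡ 19 (mod 52).
  Combine with x ≡ 0 (mod 3); new modulus lcm = 156.
    Write x = 19 + 52·t and substitute into x ≡ 0 (mod 3): 52·t ≡ 0 − 19 = -19 (mod 3).
    Reduce coefficients mod 3: 1·t ≡ 2 (mod 3).
    So t ≡ 2 (mod 3).
    Then x = 19 + 52·2 = 123, valid modulo lcm(52, 3) = 156: x ≡ 123 (mod 156).
  Combine with x ≡ 3 (mod 7); new modulus lcm = 1092.
    Write x = 123 + 156·t and substitute into x ≡ 3 (mod 7): 156·t ≡ 3 − 123 = -120 (mod 7).
    Reduce coefficients mod 7: 2·t ≡ 6 (mod 7).
    The inverse of 2 mod 7 is 4 (since 2·4 = 8 = 1·7 + 1), so t ≡ 4·6 = 24 ≡ 3 (mod 7).
    Then x = 123 + 156·3 = 591, valid modulo lcm(156, 7) = 1092: x ≡ 591 (mod 1092).
Verify against each original: 591 mod 4 = 3, 591 mod 13 = 6, 591 mod 3 = 0, 591 mod 7 = 3.

x ≡ 591 (mod 1092).


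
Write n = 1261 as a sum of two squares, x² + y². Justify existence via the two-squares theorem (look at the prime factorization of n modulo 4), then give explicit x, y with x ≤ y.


Step 1: Factor n = 1261 = 13 · 97.
Step 2: Check the mod-4 condition on each prime factor: 13 ≡ 1 (mod 4), exponent 1; 97 ≡ 1 (mod 4), exponent 1.
All primes ≡ 3 (mod 4) appear to even exponent (or don't appear), so by the two-squares theorem n IS expressible as a sum of two squares.
Step 3: Build a representation. Here n = 13 · 97 is a product of primes ≡ 1 (mod 4). Each prime p ≡ 1 (mod 4) is itself a sum of two squares; find a² by testing p − a² for a perfect square:
  13: 13 − 1² = 12, 13 − 2² = 9 = 3² ⇒ 13 = 2² + 3².
  97: 97 − 1² = 96, 97 − 2² = 93, 97 − 3² = 88, 97 − 4² = 81 = 9² ⇒ 97 = 4² + 9².
  Combine using the Brahmagupta–Fibonacci identity (a² + b²)(c² + d²) = (ac − bd)² + (ad + bc)² = (ac + bd)² + (ad − bc)²:
  13 · 97 = 1261: from (2² + 3²)(4² + 9²), take (2·4 − 3·9, 2·9 + 3·4) = (8 − 27, 18 + 12) = (-19, 30); dropping signs (only squares matter) gives (19, 30); check 19² + 30² = 361 + 900 = 1261 ✓.
Step 4: Order so x ≤ y and verify: 19² + 30² = 361 + 900 = 1261 = n. ✓

n = 1261 = 19² + 30² (one valid representation with x ≤ y).


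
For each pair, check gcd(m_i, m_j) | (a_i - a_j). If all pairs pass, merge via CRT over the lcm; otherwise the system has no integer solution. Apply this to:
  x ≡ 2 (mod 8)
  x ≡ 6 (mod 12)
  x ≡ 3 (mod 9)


Moduli 8, 12, 9 are not pairwise coprime, so CRT works modulo lcm(m_i) when all pairwise compatibility conditions hold.
Pairwise compatibility: gcd(m_i, m_j) must divide a_i - a_j for every pair.
Merge one congruence at a time:
  Start: x ≡ 2 (mod 8).
  Combine with x ≡ 6 (mod 12): gcd(8, 12) = 4; 6 - 2 = 4, which IS divisible by 4, so compatible.
    Write x = 2 + 8·t and substitute into x ≡ 6 (mod 12): 8·t ≡ 6 − 2 = 4 (mod 12).
    Divide the congruence (and modulus) by g = 4: 2·t ≡ 1 (mod 3).
    The inverse of 2 mod 3 is 2 (since 2·2 = 4 = 1·3 + 1), so t ≡ 2·1 = 2 ≡ 2 (mod 3).
    Then x = 2 + 8·2 = 18, valid modulo lcm(8, 12) = 24: x ≡ 18 (mod 24).
  Combine with x ≡ 3 (mod 9): gcd(24, 9) = 3; 3 - 18 = -15, which IS divisible by 3, so compatible.
    Write x = 18 + 24·t and substitute into x ≡ 3 (mod 9): 24·t ≡ 3 − 18 = -15 (mod 9).
    Divide the congruence (and modulus) by g = 3: 8·t ≡ -5 (mod 3).
    Reduce coefficients mod 3: 2·t ≡ 1 (mod 3).
    The inverse of 2 mod 3 is 2 (since 2·2 = 4 = 1·3 + 1), so t ≡ 2·1 = 2 ≡ 2 (mod 3).
    Then x = 18 + 24·2 = 66, valid modulo lcm(24, 9) = 72: x ≡ 66 (mod 72).
Verify: 66 mod 8 = 2, 66 mod 12 = 6, 66 mod 9 = 3.

x ≡ 66 (mod 72).


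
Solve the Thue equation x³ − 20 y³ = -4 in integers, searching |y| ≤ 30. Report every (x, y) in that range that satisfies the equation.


The equation is x³ - 20y³ = -4. For fixed y, x³ = 20·y³ − 4, so a solution requires the RHS to be a perfect cube.
Strategy: iterate y from -30 to 30, compute RHS = 20·y³ − 4, and check whether it is a (positive or negative) perfect cube.
Check small values of y:
  y = 0: RHS = -4 is not a perfect cube.
  y = 1: RHS = 16 is not a perfect cube.
  y = -1: RHS = -24 is not a perfect cube.
  y = 2: RHS = 156 is not a perfect cube.
  y = -2: RHS = -164 is not a perfect cube.
  y = 3: RHS = 536 is not a perfect cube.
  y = -3: RHS = -544 is not a perfect cube.
Continuing the search up to |y| = 30 finds no solutions either.
No (x, y) in the scanned range satisfies the equation.

No integer solutions with |y| ≤ 30.


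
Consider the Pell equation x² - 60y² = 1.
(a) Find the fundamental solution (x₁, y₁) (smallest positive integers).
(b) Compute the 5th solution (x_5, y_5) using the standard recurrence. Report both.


Step 1: Find the fundamental solution (x₁, y₁) of x² - 60y² = 1.
  Expand √60 as a continued fraction. a₀ = ⌊√60⌋ = 7; iterate m_{k+1} = d_k·a_k − m_k, d_{k+1} = (60 − m_{k+1}²)/d_k, a_{k+1} = ⌊(a₀ + m_{k+1})/d_{k+1}⌋ (starting m₀ = 0, d₀ = 1), with convergents p_k = a_k·p_{k-1} + p_{k-2}, q_k = a_k·q_{k-1} + q_{k-2} (p₋₁ = 1, q₋₁ = 0):
  k = 0: a₀ = 7; p₀/q₀ = 7/1; p₀² − 60·q₀² = 49 − 60 = -11.
  k = 1: m = 7, d = 11, a = ⌊(7 + 7)/11⌋ = 1; p/q = (1·7 + 1)/(1·1 + 0) = 8/1; p² − 60·q² = 64 − 60 = 4.
  k = 2: m = 4, d = 4, a = ⌊(7 + 4)/4⌋ = 2; p/q = (2·8 + 7)/(2·1 + 1) = 23/3; p² − 60·q² = 529 − 540 = -11.
  k = 3: m = 4, d = 11, a = ⌊(7 + 4)/11⌋ = 1; p/q = (1·23 + 8)/(1·3 + 1) = 31/4; p² − 60·q² = 961 − 960 = 1.
  The first convergent with p² − 60·q² = 1 gives the fundamental solution (x₁, y₁) = (31, 4).
Step 2: Apply the recurrence (x_{n+1}, y_{n+1}) = (x₁x_n + 60y₁y_n, x₁y_n + y₁x_n) repeatedly.
  From (x_1, y_1) = (31, 4): x_2 = 31·31 + 60·4·4 = 1921; y_2 = 31·4 + 4·31 = 248.
  From (x_2, y_2) = (1921, 248): x_3 = 31·1921 + 60·4·248 = 119071; y_3 = 31·248 + 4·1921 = 15372.
  From (x_3, y_3) = (119071, 15372): x_4 = 31·119071 + 60·4·15372 = 7380481; y_4 = 31·15372 + 4·119071 = 952816.
  From (x_4, y_4) = (7380481, 952816): x_5 = 31·7380481 + 60·4·952816 = 457470751; y_5 = 31·952816 + 4·7380481 = 59059220.
Step 3: Verify x_5² - 60·y_5² = 209279488020504001 - 209279488020504000 = 1 (should be 1). ✓

(x_1, y_1) = (31, 4); (x_5, y_5) = (457470751, 59059220).


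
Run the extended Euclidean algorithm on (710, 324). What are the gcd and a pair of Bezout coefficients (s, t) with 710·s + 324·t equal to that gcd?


Euclidean algorithm on (710, 324) — divide until remainder is 0:
  710 = 2 · 324 + 62
  324 = 5 · 62 + 14
  62 = 4 · 14 + 6
  14 = 2 · 6 + 2
  6 = 3 · 2 + 0
gcd(710, 324) = 2.
Track Bezout coefficients alongside the remainders: start with r₀ = 710 = a·1 + b·0 (s = 1, t = 0) and r₁ = 324 = a·0 + b·1 (s = 0, t = 1); each new remainder r_{k+1} = r_{k-1} − q_k·r_k inherits s_{k+1} = s_{k-1} − q_k·s_k, t_{k+1} = t_{k-1} − q_k·t_k, so r_k = a·s_k + b·t_k at every step:
  q = 2: r = 62, s = 1 − 2·0 = 1, t = 0 − 2·1 = -2  (check: 710·1 + 324·(-2) = 62)
  q = 5: r = 14, s = 0 − 5·1 = -5, t = 1 − 5·(-2) = 11  (check: 710·(-5) + 324·11 = 14)
  q = 4: r = 6, s = 1 − 4·(-5) = 21, t = -2 − 4·11 = -46  (check: 710·21 + 324·(-46) = 6)
  q = 2: r = 2, s = -5 − 2·21 = -47, t = 11 − 2·(-46) = 103  (check: 710·(-47) + 324·103 = 2)
The row with r = 2 (the gcd) gives the Bezout coefficients s = -47, t = 103.
Result: 710 · (-47) + 324 · (103) = 2.

gcd(710, 324) = 2; s = -47, t = 103 (check: 710·(-47) + 324·103 = 2).


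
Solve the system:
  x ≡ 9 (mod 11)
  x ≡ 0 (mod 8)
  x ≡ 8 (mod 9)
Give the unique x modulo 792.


Moduli 11, 8, 9 are pairwise coprime; by CRT there is a unique solution modulo M = 11 · 8 · 9 = 792.
Solve pairwise, accumulating the modulus:
  Start with x ≡ 9 (mod 11).
  Combine with x ≡ 0 (mod 8): since gcd(11, 8) = 1, we get a unique residue mod 88.
    Write x = 9 + 11·t and substitute into x ≡ 0 (mod 8): 11·t ≡ 0 − 9 = -9 (mod 8).
    Reduce coefficients mod 8: 3·t ≡ 7 (mod 8).
    The inverse of 3 mod 8 is 3 (since 3·3 = 9 = 1·8 + 1), so t ≡ 3·7 = 21 ≡ 5 (mod 8).
    Then x = 9 + 11·5 = 64, valid modulo lcm(11, 8) = 88: x ≡ 64 (mod 88).
  Combine with x ≡ 8 (mod 9): since gcd(88, 9) = 1, we get a unique residue mod 792.
    Write x = 64 + 88·t and substitute into x ≡ 8 (mod 9): 88·t ≡ 8 − 64 = -56 (mod 9).
    Reduce coefficients mod 9: 7·t ≡ 7 (mod 9).
    The inverse of 7 mod 9 is 4 (since 7·4 = 28 = 3·9 + 1), so t ≡ 4·7 = 28 ≡ 1 (mod 9).
    Then x = 64 + 88·1 = 152, valid modulo lcm(88, 9) = 792: x ≡ 152 (mod 792).
Verify: 152 mod 11 = 9 ✓, 152 mod 8 = 0 ✓, 152 mod 9 = 8 ✓.

x ≡ 152 (mod 792).


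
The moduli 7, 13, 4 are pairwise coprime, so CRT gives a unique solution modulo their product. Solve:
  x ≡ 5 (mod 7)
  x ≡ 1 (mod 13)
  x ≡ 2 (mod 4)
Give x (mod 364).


Moduli 7, 13, 4 are pairwise coprime; by CRT there is a unique solution modulo M = 7 · 13 · 4 = 364.
Solve pairwise, accumulating the modulus:
  Start with x ≡ 5 (mod 7).
  Combine with x ≡ 1 (mod 13): since gcd(7, 13) = 1, we get a unique residue mod 91.
    Write x = 5 + 7·t and substitute into x ≡ 1 (mod 13): 7·t ≡ 1 − 5 = -4 (mod 13).
    Reduce coefficients mod 13: 7·t ≡ 9 (mod 13).
    The inverse of 7 mod 13 is 2 (since 7·2 = 14 = 1·13 + 1), so t ≡ 2·9 = 18 ≡ 5 (mod 13).
    Then x = 5 + 7·5 = 40, valid modulo lcm(7, 13) = 91: x ≡ 40 (mod 91).
  Combine with x ≡ 2 (mod 4): since gcd(91, 4) = 1, we get a unique residue mod 364.
    Write x = 40 + 91·t and substitute into x ≡ 2 (mod 4): 91·t ≡ 2 − 40 = -38 (mod 4).
    Reduce coefficients mod 4: 3·t ≡ 2 (mod 4).
    The inverse of 3 mod 4 is 3 (since 3·3 = 9 = 2·4 + 1), so t ≡ 3·2 = 6 ≡ 2 (mod 4).
    Then x = 40 + 91·2 = 222, valid modulo lcm(91, 4) = 364: x ≡ 222 (mod 364).
Verify: 222 mod 7 = 5 ✓, 222 mod 13 = 1 ✓, 222 mod 4 = 2 ✓.

x ≡ 222 (mod 364).


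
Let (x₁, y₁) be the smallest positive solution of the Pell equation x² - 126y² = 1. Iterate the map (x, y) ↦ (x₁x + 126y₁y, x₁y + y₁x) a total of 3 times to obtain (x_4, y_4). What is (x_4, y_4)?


Step 1: Find the fundamental solution (x₁, y₁) of x² - 126y² = 1.
  Expand √126 as a continued fraction. a₀ = ⌊√126⌋ = 11; iterate m_{k+1} = d_k·a_k − m_k, d_{k+1} = (126 − m_{k+1}²)/d_k, a_{k+1} = ⌊(a₀ + m_{k+1})/d_{k+1}⌋ (starting m₀ = 0, d₀ = 1), with convergents p_k = a_k·p_{k-1} + p_{k-2}, q_k = a_k·q_{k-1} + q_{k-2} (p₋₁ = 1, q₋₁ = 0):
  k = 0: a₀ = 11; p₀/q₀ = 11/1; p₀² − 126·q₀² = 121 − 126 = -5.
  k = 1: m = 11, d = 5, a = ⌊(11 + 11)/5⌋ = 4; p/q = (4·11 + 1)/(4·1 + 0) = 45/4; p² − 126·q² = 2025 − 2016 = 9.
  k = 2: m = 9, d = 9, a = ⌊(11 + 9)/9⌋ = 2; p/q = (2·45 + 11)/(2·4 + 1) = 101/9; p² − 126·q² = 10201 − 10206 = -5.
  k = 3: m = 9, d = 5, a = ⌊(11 + 9)/5⌋ = 4; p/q = (4·101 + 45)/(4·9 + 4) = 449/40; p² − 126·q² = 201601 − 201600 = 1.
  The first convergent with p² − 126·q² = 1 gives the fundamental solution (x₁, y₁) = (449, 40).
Step 2: Apply the recurrence (x_{n+1}, y_{n+1}) = (x₁x_n + 126y₁y_n, x₁y_n + y₁x_n) repeatedly.
  From (x_1, y_1) = (449, 40): x_2 = 449·449 + 126·40·40 = 403201; y_2 = 449·40 + 40·449 = 35920.
  From (x_2, y_2) = (403201, 35920): x_3 = 449·403201 + 126·40·35920 = 362074049; y_3 = 449·35920 + 40·403201 = 32256120.
  From (x_3, y_3) = (362074049, 32256120): x_4 = 449·362074049 + 126·40·32256120 = 325142092801; y_4 = 449·32256120 + 40·362074049 = 28965959840.
Step 3: Verify x_4² - 126·y_4² = 105717380511014096025601 - 105717380511014096025600 = 1 (should be 1). ✓

(x_1, y_1) = (449, 40); (x_4, y_4) = (325142092801, 28965959840).


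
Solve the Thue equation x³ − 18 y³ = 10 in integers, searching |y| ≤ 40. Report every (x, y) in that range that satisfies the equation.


The equation is x³ - 18y³ = 10. For fixed y, x³ = 18·y³ + 10, so a solution requires the RHS to be a perfect cube.
Strategy: iterate y from -40 to 40, compute RHS = 18·y³ + 10, and check whether it is a (positive or negative) perfect cube.
Check small values of y:
  y = 0: RHS = 10 is not a perfect cube.
  y = 1: RHS = 28 is not a perfect cube.
  y = -1: RHS = -8 = (-2)³ ⇒ x = -2 works.
  y = 2: RHS = 154 is not a perfect cube.
  y = -2: RHS = -134 is not a perfect cube.
  y = 3: RHS = 496 is not a perfect cube.
  y = -3: RHS = -476 is not a perfect cube.
Continuing the search up to |y| = 40 finds no further solutions beyond those listed.
Collected solutions: (-2, -1).

Solutions (with |y| ≤ 40): (-2, -1).


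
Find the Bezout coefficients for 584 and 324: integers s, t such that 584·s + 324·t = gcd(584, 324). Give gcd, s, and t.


Euclidean algorithm on (584, 324) — divide until remainder is 0:
  584 = 1 · 324 + 260
  324 = 1 · 260 + 64
  260 = 4 · 64 + 4
  64 = 16 · 4 + 0
gcd(584, 324) = 4.
Track Bezout coefficients alongside the remainders: start with r₀ = 584 = a·1 + b·0 (s = 1, t = 0) and r₁ = 324 = a·0 + b·1 (s = 0, t = 1); each new remainder r_{k+1} = r_{k-1} − q_k·r_k inherits s_{k+1} = s_{k-1} − q_k·s_k, t_{k+1} = t_{k-1} − q_k·t_k, so r_k = a·s_k + b·t_k at every step:
  q = 1: r = 260, s = 1 − 1·0 = 1, t = 0 − 1·1 = -1  (check: 584·1 + 324·(-1) = 260)
  q = 1: r = 64, s = 0 − 1·1 = -1, t = 1 − 1·(-1) = 2  (check: 584·(-1) + 324·2 = 64)
  q = 4: r = 4, s = 1 − 4·(-1) = 5, t = -1 − 4·2 = -9  (check: 584·5 + 324·(-9) = 4)
The row with r = 4 (the gcd) gives the Bezout coefficients s = 5, t = -9.
Result: 584 · (5) + 324 · (-9) = 4.

gcd(584, 324) = 4; s = 5, t = -9 (check: 584·5 + 324·(-9) = 4).


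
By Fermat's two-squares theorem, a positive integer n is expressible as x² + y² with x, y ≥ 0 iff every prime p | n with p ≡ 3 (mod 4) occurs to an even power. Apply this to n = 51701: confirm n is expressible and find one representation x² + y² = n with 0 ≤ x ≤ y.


Step 1: Factor n = 51701 = 13 · 41 · 97.
Step 2: Check the mod-4 condition on each prime factor: 13 ≡ 1 (mod 4), exponent 1; 41 ≡ 1 (mod 4), exponent 1; 97 ≡ 1 (mod 4), exponent 1.
All primes ≡ 3 (mod 4) appear to even exponent (or don't appear), so by the two-squares theorem n IS expressible as a sum of two squares.
Step 3: Build a representation. Here n = 13 · 41 · 97 is a product of primes ≡ 1 (mod 4). Each prime p ≡ 1 (mod 4) is itself a sum of two squares; find a² by testing p − a² for a perfect square:
  13: 13 − 1² = 12, 13 − 2² = 9 = 3² ⇒ 13 = 2² + 3².
  41: 41 − 1² = 40, 41 − 2² = 37, 41 − 3² = 32, 41 − 4² = 25 = 5² ⇒ 41 = 4² + 5².
  97: 97 − 1² = 96, 97 − 2² = 93, 97 − 3² = 88, 97 − 4² = 81 = 9² ⇒ 97 = 4² + 9².
  Combine using the Brahmagupta–Fibonacci identity (a² + b²)(c² + d²) = (ac − bd)² + (ad + bc)² = (ac + bd)² + (ad − bc)²:
  13 · 41 = 533: from (2² + 3²)(4² + 5²), take (2·4 − 3·5, 2·5 + 3·4) = (8 − 15, 10 + 12) = (-7, 22); dropping signs (only squares matter) gives (7, 22); check 7² + 22² = 49 + 484 = 533 ✓.
  533 · 97 = 51701: from (7² + 22²)(4² + 9²), take (7·4 − 22·9, 7·9 + 22·4) = (28 − 198, 63 + 88) = (-170, 151); dropping signs (only squares matter) gives (170, 151); check 170² + 151² = 28900 + 22801 = 51701 ✓.
Step 4: Order so x ≤ y and verify: 151² + 170² = 22801 + 28900 = 51701 = n. ✓

n = 51701 = 151² + 170² (one valid representation with x ≤ y).


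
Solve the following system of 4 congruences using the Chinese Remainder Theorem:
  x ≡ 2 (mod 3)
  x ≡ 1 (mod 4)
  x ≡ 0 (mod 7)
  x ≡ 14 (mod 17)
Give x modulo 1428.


Product of moduli M = 3 · 4 · 7 · 17 = 1428.
Merge one congruence at a time:
  Start: x ≡ 2 (mod 3).
  Combine with x ≡ 1 (mod 4); new modulus lcm = 12.
    Write x = 2 + 3·t and substitute into x ≡ 1 (mod 4): 3·t ≡ 1 − 2 = -1 (mod 4).
    Reduce coefficients mod 4: 3·t ≡ 3 (mod 4).
    The inverse of 3 mod 4 is 3 (since 3·3 = 9 = 2·4 + 1), so t ≡ 3·3 = 9 ≡ 1 (mod 4).
    Then x = 2 + 3·1 = 5, valid modulo lcm(3, 4) = 12: x ≡ 5 (mod 12).
  Combine with x ≡ 0 (mod 7); new modulus lcm = 84.
    Write x = 5 + 12·t and substitute into x ≡ 0 (mod 7): 12·t ≡ 0 − 5 = -5 (mod 7).
    Reduce coefficients mod 7: 5·t ≡ 2 (mod 7).
    The inverse of 5 mod 7 is 3 (since 5·3 = 15 = 2·7 + 1), so t ≡ 3·2 = 6 ≡ 6 (mod 7).
    Then x = 5 + 12·6 = 77, valid modulo lcm(12, 7) = 84: x ≡ 77 (mod 84).
  Combine with x ≡ 14 (mod 17); new modulus lcm = 1428.
    Write x = 77 + 84·t and substitute into x ≡ 14 (mod 17): 84·t ≡ 14 − 77 = -63 (mod 17).
    Reduce coefficients mod 17: 16·t ≡ 5 (mod 17).
    The inverse of 16 mod 17 is 16 (since 16·16 = 256 = 15·17 + 1), so t ≡ 16·5 = 80 ≡ 12 (mod 17).
    Then x = 77 + 84·12 = 1085, valid modulo lcm(84, 17) = 1428: x ≡ 1085 (mod 1428).
Verify against each original: 1085 mod 3 = 2, 1085 mod 4 = 1, 1085 mod 7 = 0, 1085 mod 17 = 14.

x ≡ 1085 (mod 1428).


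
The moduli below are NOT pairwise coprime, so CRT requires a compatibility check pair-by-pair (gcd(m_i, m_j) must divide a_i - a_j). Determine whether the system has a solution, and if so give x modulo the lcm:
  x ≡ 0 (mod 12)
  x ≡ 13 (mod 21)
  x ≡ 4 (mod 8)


Moduli 12, 21, 8 are not pairwise coprime, so CRT works modulo lcm(m_i) when all pairwise compatibility conditions hold.
Pairwise compatibility: gcd(m_i, m_j) must divide a_i - a_j for every pair.
Merge one congruence at a time:
  Start: x ≡ 0 (mod 12).
  Combine with x ≡ 13 (mod 21): gcd(12, 21) = 3, and 13 - 0 = 13 is NOT divisible by 3.
    ⇒ system is inconsistent (no integer solution).

No solution (the system is inconsistent).


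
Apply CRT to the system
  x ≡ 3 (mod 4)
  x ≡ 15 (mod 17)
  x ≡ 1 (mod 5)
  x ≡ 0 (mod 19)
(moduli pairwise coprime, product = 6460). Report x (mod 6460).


Product of moduli M = 4 · 17 · 5 · 19 = 6460.
Merge one congruence at a time:
  Start: x ≡ 3 (mod 4).
  Combine with x ≡ 15 (mod 17); new modulus lcm = 68.
    Write x = 3 + 4·t and substitute into x ≡ 15 (mod 17): 4·t ≡ 15 − 3 = 12 (mod 17).
    The inverse of 4 mod 17 is 13 (since 4·13 = 52 = 3·17 + 1), so t ≡ 13·12 = 156 ≡ 3 (mod 17).
    Then x = 3 + 4·3 = 15, valid modulo lcm(4, 17) = 68: x ≡ 15 (mod 68).
  Combine with x ≡ 1 (mod 5); new modulus lcm = 340.
    Write x = 15 + 68·t and substitute into x ≡ 1 (mod 5): 68·t ≡ 1 − 15 = -14 (mod 5).
    Reduce coefficients mod 5: 3·t ≡ 1 (mod 5).
    The inverse of 3 mod 5 is 2 (since 3·2 = 6 = 1·5 + 1), so t ≡ 2·1 = 2 ≡ 2 (mod 5).
    Then x = 15 + 68·2 = 151, valid modulo lcm(68, 5) = 340: x ≡ 151 (mod 340).
  Combine with x ≡ 0 (mod 19); new modulus lcm = 6460.
    Write x = 151 + 340·t and substitute into x ≡ 0 (mod 19): 340·t ≡ 0 − 151 = -151 (mod 19).
    Reduce coefficients mod 19: 17·t ≡ 1 (mod 19).
    The inverse of 17 mod 19 is 9 (since 17·9 = 153 = 8·19 + 1), so t ≡ 9·1 = 9 ≡ 9 (mod 19).
    Then x = 151 + 340·9 = 3211, valid modulo lcm(340, 19) = 6460: x ≡ 3211 (mod 6460).
Verify against each original: 3211 mod 4 = 3, 3211 mod 17 = 15, 3211 mod 5 = 1, 3211 mod 19 = 0.

x ≡ 3211 (mod 6460).


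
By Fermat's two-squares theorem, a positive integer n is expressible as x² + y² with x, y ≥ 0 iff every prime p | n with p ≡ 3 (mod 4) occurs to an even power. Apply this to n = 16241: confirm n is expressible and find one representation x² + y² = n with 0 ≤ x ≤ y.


Step 1: Factor n = 16241 = 109 · 149.
Step 2: Check the mod-4 condition on each prime factor: 109 ≡ 1 (mod 4), exponent 1; 149 ≡ 1 (mod 4), exponent 1.
All primes ≡ 3 (mod 4) appear to even exponent (or don't appear), so by the two-squares theorem n IS expressible as a sum of two squares.
Step 3: Build a representation. Here n = 109 · 149 is a product of primes ≡ 1 (mod 4). Each prime p ≡ 1 (mod 4) is itself a sum of two squares; find a² by testing p − a² for a perfect square:
  109: 109 − 1² = 108, 109 − 2² = 105, 109 − 3² = 100 = 10² ⇒ 109 = 3² + 10².
  149: 149 − 1² = 148, 149 − 2² = 145, 149 − 3² = 140, 149 − 4² = 133, 149 − 5² = 124, 149 − 6² = 113, 149 − 7² = 100 = 10² ⇒ 149 = 7² + 10².
  Combine using the Brahmagupta–Fibonacci identity (a² + b²)(c² + d²) = (ac − bd)² + (ad + bc)² = (ac + bd)² + (ad − bc)²:
  109 · 149 = 16241: from (3² + 10²)(7² + 10²), take (3·7 − 10·10, 3·10 + 10·7) = (21 − 100, 30 + 70) = (-79, 100); dropping signs (only squares matter) gives (79, 100); check 79² + 100² = 6241 + 10000 = 16241 ✓.
Step 4: Order so x ≤ y and verify: 79² + 100² = 6241 + 10000 = 16241 = n. ✓

n = 16241 = 79² + 100² (one valid representation with x ≤ y).


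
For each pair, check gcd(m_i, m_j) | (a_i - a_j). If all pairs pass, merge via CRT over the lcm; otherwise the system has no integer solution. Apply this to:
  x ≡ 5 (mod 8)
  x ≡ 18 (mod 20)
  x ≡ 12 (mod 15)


Moduli 8, 20, 15 are not pairwise coprime, so CRT works modulo lcm(m_i) when all pairwise compatibility conditions hold.
Pairwise compatibility: gcd(m_i, m_j) must divide a_i - a_j for every pair.
Merge one congruence at a time:
  Start: x ≡ 5 (mod 8).
  Combine with x ≡ 18 (mod 20): gcd(8, 20) = 4, and 18 - 5 = 13 is NOT divisible by 4.
    ⇒ system is inconsistent (no integer solution).

No solution (the system is inconsistent).


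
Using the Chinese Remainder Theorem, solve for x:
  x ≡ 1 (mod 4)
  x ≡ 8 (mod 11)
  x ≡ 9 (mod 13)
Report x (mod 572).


Moduli 4, 11, 13 are pairwise coprime; by CRT there is a unique solution modulo M = 4 · 11 · 13 = 572.
Solve pairwise, accumulating the modulus:
  Start with x ≡ 1 (mod 4).
  Combine with x ≡ 8 (mod 11): since gcd(4, 11) = 1, we get a unique residue mod 44.
    Write x = 1 + 4·t and substitute into x ≡ 8 (mod 11): 4·t ≡ 8 − 1 = 7 (mod 11).
    The inverse of 4 mod 11 is 3 (since 4·3 = 12 = 1·11 + 1), so t ≡ 3·7 = 21 ≡ 10 (mod 11).
    Then x = 1 + 4·10 = 41, valid modulo lcm(4, 11) = 44: x ≡ 41 (mod 44).
  Combine with x ≡ 9 (mod 13): since gcd(44, 13) = 1, we get a unique residue mod 572.
    Write x = 41 + 44·t and substitute into x ≡ 9 (mod 13): 44·t ≡ 9 − 41 = -32 (mod 13).
    Reduce coefficients mod 13: 5·t ≡ 7 (mod 13).
    The inverse of 5 mod 13 is 8 (since 5·8 = 40 = 3·13 + 1), so t ≡ 8·7 = 56 ≡ 4 (mod 13).
    Then x = 41 + 44·4 = 217, valid modulo lcm(44, 13) = 572: x ≡ 217 (mod 572).
Verify: 217 mod 4 = 1 ✓, 217 mod 11 = 8 ✓, 217 mod 13 = 9 ✓.

x ≡ 217 (mod 572).


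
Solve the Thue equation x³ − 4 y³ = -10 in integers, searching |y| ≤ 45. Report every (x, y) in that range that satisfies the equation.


The equation is x³ - 4y³ = -10. For fixed y, x³ = 4·y³ − 10, so a solution requires the RHS to be a perfect cube.
Strategy: iterate y from -45 to 45, compute RHS = 4·y³ − 10, and check whether it is a (positive or negative) perfect cube.
Check small values of y:
  y = 0: RHS = -10 is not a perfect cube.
  y = 1: RHS = -6 is not a perfect cube.
  y = -1: RHS = -14 is not a perfect cube.
  y = 2: RHS = 22 is not a perfect cube.
  y = -2: RHS = -42 is not a perfect cube.
  y = 3: RHS = 98 is not a perfect cube.
  y = -3: RHS = -118 is not a perfect cube.
Continuing the search up to |y| = 45 finds no solutions either.
No (x, y) in the scanned range satisfies the equation.

No integer solutions with |y| ≤ 45.


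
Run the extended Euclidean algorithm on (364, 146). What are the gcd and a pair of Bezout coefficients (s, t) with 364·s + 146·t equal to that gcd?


Euclidean algorithm on (364, 146) — divide until remainder is 0:
  364 = 2 · 146 + 72
  146 = 2 · 72 + 2
  72 = 36 · 2 + 0
gcd(364, 146) = 2.
Track Bezout coefficients alongside the remainders: start with r₀ = 364 = a·1 + b·0 (s = 1, t = 0) and r₁ = 146 = a·0 + b·1 (s = 0, t = 1); each new remainder r_{k+1} = r_{k-1} − q_k·r_k inherits s_{k+1} = s_{k-1} − q_k·s_k, t_{k+1} = t_{k-1} − q_k·t_k, so r_k = a·s_k + b·t_k at every step:
  q = 2: r = 72, s = 1 − 2·0 = 1, t = 0 − 2·1 = -2  (check: 364·1 + 146·(-2) = 72)
  q = 2: r = 2, s = 0 − 2·1 = -2, t = 1 − 2·(-2) = 5  (check: 364·(-2) + 146·5 = 2)
The row with r = 2 (the gcd) gives the Bezout coefficients s = -2, t = 5.
Result: 364 · (-2) + 146 · (5) = 2.

gcd(364, 146) = 2; s = -2, t = 5 (check: 364·(-2) + 146·5 = 2).


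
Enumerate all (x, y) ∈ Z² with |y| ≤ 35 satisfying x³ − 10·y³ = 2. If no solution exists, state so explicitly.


The equation is x³ - 10y³ = 2. For fixed y, x³ = 10·y³ + 2, so a solution requires the RHS to be a perfect cube.
Strategy: iterate y from -35 to 35, compute RHS = 10·y³ + 2, and check whether it is a (positive or negative) perfect cube.
Check small values of y:
  y = 0: RHS = 2 is not a perfect cube.
  y = 1: RHS = 12 is not a perfect cube.
  y = -1: RHS = -8 = (-2)³ ⇒ x = -2 works.
  y = 2: RHS = 82 is not a perfect cube.
  y = -2: RHS = -78 is not a perfect cube.
  y = 3: RHS = 272 is not a perfect cube.
  y = -3: RHS = -268 is not a perfect cube.
Continuing the search up to |y| = 35 finds no further solutions beyond those listed.
Collected solutions: (-2, -1).

Solutions (with |y| ≤ 35): (-2, -1).


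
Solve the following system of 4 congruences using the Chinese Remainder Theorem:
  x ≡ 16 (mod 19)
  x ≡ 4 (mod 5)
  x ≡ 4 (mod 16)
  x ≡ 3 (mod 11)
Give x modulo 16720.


Product of moduli M = 19 · 5 · 16 · 11 = 16720.
Merge one congruence at a time:
  Start: x ≡ 16 (mod 19).
  Combine with x ≡ 4 (mod 5); new modulus lcm = 95.
    Write x = 16 + 19·t and substitute into x ≡ 4 (mod 5): 19·t ≡ 4 − 16 = -12 (mod 5).
    Reduce coefficients mod 5: 4·t ≡ 3 (mod 5).
    The inverse of 4 mod 5 is 4 (since 4·4 = 16 = 3·5 + 1), so t ≡ 4·3 = 12 ≡ 2 (mod 5).
    Then x = 16 + 19·2 = 54, valid modulo lcm(19, 5) = 95: x ≡ 54 (mod 95).
  Combine with x ≡ 4 (mod 16); new modulus lcm = 1520.
    Write x = 54 + 95·t and substitute into x ≡ 4 (mod 16): 95·t ≡ 4 − 54 = -50 (mod 16).
    Reduce coefficients mod 16: 15·t ≡ 14 (mod 16).
    The inverse of 15 mod 16 is 15 (since 15·15 = 225 = 14·16 + 1), so t ≡ 15·14 = 210 ≡ 2 (mod 16).
    Then x = 54 + 95·2 = 244, valid modulo lcm(95, 16) = 1520: x ≡ 244 (mod 1520).
  Combine with x ≡ 3 (mod 11); new modulus lcm = 16720.
    Write x = 244 + 1520·t and substitute into x ≡ 3 (mod 11): 1520·t ≡ 3 − 244 = -241 (mod 11).
    Reduce coefficients mod 11: 2·t ≡ 1 (mod 11).
    The inverse of 2 mod 11 is 6 (since 2·6 = 12 = 1·11 + 1), so t ≡ 6·1 = 6 ≡ 6 (mod 11).
    Then x = 244 + 1520·6 = 9364, valid modulo lcm(1520, 11) = 16720: x ≡ 9364 (mod 16720).
Verify against each original: 9364 mod 19 = 16, 9364 mod 5 = 4, 9364 mod 16 = 4, 9364 mod 11 = 3.

x ≡ 9364 (mod 16720).


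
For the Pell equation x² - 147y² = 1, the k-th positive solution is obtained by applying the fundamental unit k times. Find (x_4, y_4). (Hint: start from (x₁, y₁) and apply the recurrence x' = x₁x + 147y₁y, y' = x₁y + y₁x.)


Step 1: Find the fundamental solution (x₁, y₁) of x² - 147y² = 1.
  Expand √147 as a continued fraction. a₀ = ⌊√147⌋ = 12; iterate m_{k+1} = d_k·a_k − m_k, d_{k+1} = (147 − m_{k+1}²)/d_k, a_{k+1} = ⌊(a₀ + m_{k+1})/d_{k+1}⌋ (starting m₀ = 0, d₀ = 1), with convergents p_k = a_k·p_{k-1} + p_{k-2}, q_k = a_k·q_{k-1} + q_{k-2} (p₋₁ = 1, q₋₁ = 0):
  k = 0: a₀ = 12; p₀/q₀ = 12/1; p₀² − 147·q₀² = 144 − 147 = -3.
  k = 1: m = 12, d = 3, a = ⌊(12 + 12)/3⌋ = 8; p/q = (8·12 + 1)/(8·1 + 0) = 97/8; p² − 147·q² = 9409 − 9408 = 1.
  The first convergent with p² − 147·q² = 1 gives the fundamental solution (x₁, y₁) = (97, 8).
Step 2: Apply the recurrence (x_{n+1}, y_{n+1}) = (x₁x_n + 147y₁y_n, x₁y_n + y₁x_n) repeatedly.
  From (x_1, y_1) = (97, 8): x_2 = 97·97 + 147·8·8 = 18817; y_2 = 97·8 + 8·97 = 1552.
  From (x_2, y_2) = (18817, 1552): x_3 = 97·18817 + 147·8·1552 = 3650401; y_3 = 97·1552 + 8·18817 = 301080.
  From (x_3, y_3) = (3650401, 301080): x_4 = 97·3650401 + 147·8·301080 = 708158977; y_4 = 97·301080 + 8·3650401 = 58407968.
Step 3: Verify x_4² - 147·y_4² = 501489136705686529 - 501489136705686528 = 1 (should be 1). ✓

(x_1, y_1) = (97, 8); (x_4, y_4) = (708158977, 58407968).


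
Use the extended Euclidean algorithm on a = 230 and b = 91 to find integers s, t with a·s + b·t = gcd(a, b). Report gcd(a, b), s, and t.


Euclidean algorithm on (230, 91) — divide until remainder is 0:
  230 = 2 · 91 + 48
  91 = 1 · 48 + 43
  48 = 1 · 43 + 5
  43 = 8 · 5 + 3
  5 = 1 · 3 + 2
  3 = 1 · 2 + 1
  2 = 2 · 1 + 0
gcd(230, 91) = 1.
Track Bezout coefficients alongside the remainders: start with r₀ = 230 = a·1 + b·0 (s = 1, t = 0) and r₁ = 91 = a·0 + b·1 (s = 0, t = 1); each new remainder r_{k+1} = r_{k-1} − q_k·r_k inherits s_{k+1} = s_{k-1} − q_k·s_k, t_{k+1} = t_{k-1} − q_k·t_k, so r_k = a·s_k + b·t_k at every step:
  q = 2: r = 48, s = 1 − 2·0 = 1, t = 0 − 2·1 = -2  (check: 230·1 + 91·(-2) = 48)
  q = 1: r = 43, s = 0 − 1·1 = -1, t = 1 − 1·(-2) = 3  (check: 230·(-1) + 91·3 = 43)
  q = 1: r = 5, s = 1 − 1·(-1) = 2, t = -2 − 1·3 = -5  (check: 230·2 + 91·(-5) = 5)
  q = 8: r = 3, s = -1 − 8·2 = -17, t = 3 − 8·(-5) = 43  (check: 230·(-17) + 91·43 = 3)
  q = 1: r = 2, s = 2 − 1·(-17) = 19, t = -5 − 1·43 = -48  (check: 230·19 + 91·(-48) = 2)
  q = 1: r = 1, s = -17 − 1·19 = -36, t = 43 − 1·(-48) = 91  (check: 230·(-36) + 91·91 = 1)
The row with r = 1 (the gcd) gives the Bezout coefficients s = -36, t = 91.
Result: 230 · (-36) + 91 · (91) = 1.

gcd(230, 91) = 1; s = -36, t = 91 (check: 230·(-36) + 91·91 = 1).


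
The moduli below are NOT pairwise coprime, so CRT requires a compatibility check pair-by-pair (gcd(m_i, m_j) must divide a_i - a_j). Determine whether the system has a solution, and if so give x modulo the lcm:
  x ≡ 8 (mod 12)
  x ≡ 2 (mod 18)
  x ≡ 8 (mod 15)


Moduli 12, 18, 15 are not pairwise coprime, so CRT works modulo lcm(m_i) when all pairwise compatibility conditions hold.
Pairwise compatibility: gcd(m_i, m_j) must divide a_i - a_j for every pair.
Merge one congruence at a time:
  Start: x ≡ 8 (mod 12).
  Combine with x ≡ 2 (mod 18): gcd(12, 18) = 6; 2 - 8 = -6, which IS divisible by 6, so compatible.
    Write x = 8 + 12·t and substitute into x ≡ 2 (mod 18): 12·t ≡ 2 − 8 = -6 (mod 18).
    Divide the congruence (and modulus) by g = 6: 2·t ≡ -1 (mod 3).
    Reduce coefficients mod 3: 2·t ≡ 2 (mod 3).
    The inverse of 2 mod 3 is 2 (since 2·2 = 4 = 1·3 + 1), so t ≡ 2·2 = 4 ≡ 1 (mod 3).
    Then x = 8 + 12·1 = 20, valid modulo lcm(12, 18) = 36: x ≡ 20 (mod 36).
  Combine with x ≡ 8 (mod 15): gcd(36, 15) = 3; 8 - 20 = -12, which IS divisible by 3, so compatible.
    Write x = 20 + 36·t and substitute into x ≡ 8 (mod 15): 36·t ≡ 8 − 20 = -12 (mod 15).
    Divide the congruence (and modulus) by g = 3: 12·t ≡ -4 (mod 5).
    Reduce coefficients mod 5: 2·t ≡ 1 (mod 5).
    The inverse of 2 mod 5 is 3 (since 2·3 = 6 = 1·5 + 1), so t ≡ 3·1 = 3 ≡ 3 (mod 5).
    Then x = 20 + 36·3 = 128, valid modulo lcm(36, 15) = 180: x ≡ 128 (mod 180).
Verify: 128 mod 12 = 8, 128 mod 18 = 2, 128 mod 15 = 8.

x ≡ 128 (mod 180).


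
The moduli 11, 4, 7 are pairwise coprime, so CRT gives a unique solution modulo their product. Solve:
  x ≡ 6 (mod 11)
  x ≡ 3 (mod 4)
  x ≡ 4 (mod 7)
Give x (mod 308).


Moduli 11, 4, 7 are pairwise coprime; by CRT there is a unique solution modulo M = 11 · 4 · 7 = 308.
Solve pairwise, accumulating the modulus:
  Start with x ≡ 6 (mod 11).
  Combine with x ≡ 3 (mod 4): since gcd(11, 4) = 1, we get a unique residue mod 44.
    Write x = 6 + 11·t and substitute into x ≡ 3 (mod 4): 11·t ≡ 3 − 6 = -3 (mod 4).
    Reduce coefficients mod 4: 3·t ≡ 1 (mod 4).
    The inverse of 3 mod 4 is 3 (since 3·3 = 9 = 2·4 + 1), so t ≡ 3·1 = 3 ≡ 3 (mod 4).
    Then x = 6 + 11·3 = 39, valid modulo lcm(11, 4) = 44: x ≡ 39 (mod 44).
  Combine with x ≡ 4 (mod 7): since gcd(44, 7) = 1, we get a unique residue mod 308.
    Write x = 39 + 44·t and substitute into x ≡ 4 (mod 7): 44·t ≡ 4 − 39 = -35 (mod 7).
    Reduce coefficients mod 7: 2·t ≡ 0 (mod 7).
    The inverse of 2 mod 7 is 4 (since 2·4 = 8 = 1·7 + 1), so t ≡ 4·0 = 0 ≡ 0 (mod 7).
    Then x = 39 + 44·0 = 39, valid modulo lcm(44, 7) = 308: x ≡ 39 (mod 308).
Verify: 39 mod 11 = 6 ✓, 39 mod 4 = 3 ✓, 39 mod 7 = 4 ✓.

x ≡ 39 (mod 308).


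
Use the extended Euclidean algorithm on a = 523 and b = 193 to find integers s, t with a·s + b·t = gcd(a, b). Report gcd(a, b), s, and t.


Euclidean algorithm on (523, 193) — divide until remainder is 0:
  523 = 2 · 193 + 137
  193 = 1 · 137 + 56
  137 = 2 · 56 + 25
  56 = 2 · 25 + 6
  25 = 4 · 6 + 1
  6 = 6 · 1 + 0
gcd(523, 193) = 1.
Track Bezout coefficients alongside the remainders: start with r₀ = 523 = a·1 + b·0 (s = 1, t = 0) and r₁ = 193 = a·0 + b·1 (s = 0, t = 1); each new remainder r_{k+1} = r_{k-1} − q_k·r_k inherits s_{k+1} = s_{k-1} − q_k·s_k, t_{k+1} = t_{k-1} − q_k·t_k, so r_k = a·s_k + b·t_k at every step:
  q = 2: r = 137, s = 1 − 2·0 = 1, t = 0 − 2·1 = -2  (check: 523·1 + 193·(-2) = 137)
  q = 1: r = 56, s = 0 − 1·1 = -1, t = 1 − 1·(-2) = 3  (check: 523·(-1) + 193·3 = 56)
  q = 2: r = 25, s = 1 − 2·(-1) = 3, t = -2 − 2·3 = -8  (check: 523·3 + 193·(-8) = 25)
  q = 2: r = 6, s = -1 − 2·3 = -7, t = 3 − 2·(-8) = 19  (check: 523·(-7) + 193·19 = 6)
  q = 4: r = 1, s = 3 − 4·(-7) = 31, t = -8 − 4·19 = -84  (check: 523·31 + 193·(-84) = 1)
The row with r = 1 (the gcd) gives the Bezout coefficients s = 31, t = -84.
Result: 523 · (31) + 193 · (-84) = 1.

gcd(523, 193) = 1; s = 31, t = -84 (check: 523·31 + 193·(-84) = 1).


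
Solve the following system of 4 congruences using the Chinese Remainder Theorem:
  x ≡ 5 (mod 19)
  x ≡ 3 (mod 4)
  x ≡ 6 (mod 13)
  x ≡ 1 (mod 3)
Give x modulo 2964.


Product of moduli M = 19 · 4 · 13 · 3 = 2964.
Merge one congruence at a time:
  Start: x ≡ 5 (mod 19).
  Combine with x ≡ 3 (mod 4); new modulus lcm = 76.
    Write x = 5 + 19·t and substitute into x ≡ 3 (mod 4): 19·t ≡ 3 − 5 = -2 (mod 4).
    Reduce coefficients mod 4: 3·t ≡ 2 (mod 4).
    The inverse of 3 mod 4 is 3 (since 3·3 = 9 = 2·4 + 1), so t ≡ 3·2 = 6 ≡ 2 (mod 4).
    Then x = 5 + 19·2 = 43, valid modulo lcm(19, 4) = 76: x ≡ 43 (mod 76).
  Combine with x ≡ 6 (mod 13); new modulus lcm = 988.
    Write x = 43 + 76·t and substitute into x ≡ 6 (mod 13): 76·t ≡ 6 − 43 = -37 (mod 13).
    Reduce coefficients mod 13: 11·t ≡ 2 (mod 13).
    The inverse of 11 mod 13 is 6 (since 11·6 = 66 = 5·13 + 1), so t ≡ 6·2 = 12 ≡ 12 (mod 13).
    Then x = 43 + 76·12 = 955, valid modulo lcm(76, 13) = 988: x ≡ 955 (mod 988).
  Combine with x ≡ 1 (mod 3); new modulus lcm = 2964.
    Write x = 955 + 988·t and substitute into x ≡ 1 (mod 3): 988·t ≡ 1 − 955 = -954 (mod 3).
    Reduce coefficients mod 3: 1·t ≡ 0 (mod 3).
    So t ≡ 0 (mod 3).
    Then x = 955 + 988·0 = 955, valid modulo lcm(988, 3) = 2964: x ≡ 955 (mod 2964).
Verify against each original: 955 mod 19 = 5, 955 mod 4 = 3, 955 mod 13 = 6, 955 mod 3 = 1.

x ≡ 955 (mod 2964).


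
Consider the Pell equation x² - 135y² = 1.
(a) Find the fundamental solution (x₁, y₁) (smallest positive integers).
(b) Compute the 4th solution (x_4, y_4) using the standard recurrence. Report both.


Step 1: Find the fundamental solution (x₁, y₁) of x² - 135y² = 1.
  Expand √135 as a continued fraction. a₀ = ⌊√135⌋ = 11; iterate m_{k+1} = d_k·a_k − m_k, d_{k+1} = (135 − m_{k+1}²)/d_k, a_{k+1} = ⌊(a₀ + m_{k+1})/d_{k+1}⌋ (starting m₀ = 0, d₀ = 1), with convergents p_k = a_k·p_{k-1} + p_{k-2}, q_k = a_k·q_{k-1} + q_{k-2} (p₋₁ = 1, q₋₁ = 0):
  k = 0: a₀ = 11; p₀/q₀ = 11/1; p₀² − 135·q₀² = 121 − 135 = -14.
  k = 1: m = 11, d = 14, a = ⌊(11 + 11)/14⌋ = 1; p/q = (1·11 + 1)/(1·1 + 0) = 12/1; p² − 135·q² = 144 − 135 = 9.
  k = 2: m = 3, d = 9, a = ⌊(11 + 3)/9⌋ = 1; p/q = (1·12 + 11)/(1·1 + 1) = 23/2; p² − 135·q² = 529 − 540 = -11.
  k = 3: m = 6, d = 11, a = ⌊(11 + 6)/11⌋ = 1; p/q = (1·23 + 12)/(1·2 + 1) = 35/3; p² − 135·q² = 1225 − 1215 = 10.
  k = 4: m = 5, d = 10, a = ⌊(11 + 5)/10⌋ = 1; p/q = (1·35 + 23)/(1·3 + 2) = 58/5; p² − 135·q² = 3364 − 3375 = -11.
  k = 5: m = 5, d = 11, a = ⌊(11 + 5)/11⌋ = 1; p/q = (1·58 + 35)/(1·5 + 3) = 93/8; p² − 135·q² = 8649 − 8640 = 9.
  k = 6: m = 6, d = 9, a = ⌊(11 + 6)/9⌋ = 1; p/q = (1·93 + 58)/(1·8 + 5) = 151/13; p² − 135·q² = 22801 − 22815 = -14.
  k = 7: m = 3, d = 14, a = ⌊(11 + 3)/14⌋ = 1; p/q = (1·151 + 93)/(1·13 + 8) = 244/21; p² − 135·q² = 59536 − 59535 = 1.
  The first convergent with p² − 135·q² = 1 gives the fundamental solution (x₁, y₁) = (244, 21).
Step 2: Apply the recurrence (x_{n+1}, y_{n+1}) = (x₁x_n + 135y₁y_n, x₁y_n + y₁x_n) repeatedly.
  From (x_1, y_1) = (244, 21): x_2 = 244·244 + 135·21·21 = 119071; y_2 = 244·21 + 21·244 = 10248.
  From (x_2, y_2) = (119071, 10248): x_3 = 244·119071 + 135·21·10248 = 58106404; y_3 = 244·10248 + 21·119071 = 5001003.
  From (x_3, y_3) = (58106404, 5001003): x_4 = 244·58106404 + 135·21·5001003 = 28355806081; y_4 = 244·5001003 + 21·58106404 = 2440479216.
Step 3: Verify x_4² - 135·y_4² = 804051738503276578561 - 804051738503276578560 = 1 (should be 1). ✓

(x_1, y_1) = (244, 21); (x_4, y_4) = (28355806081, 2440479216).
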